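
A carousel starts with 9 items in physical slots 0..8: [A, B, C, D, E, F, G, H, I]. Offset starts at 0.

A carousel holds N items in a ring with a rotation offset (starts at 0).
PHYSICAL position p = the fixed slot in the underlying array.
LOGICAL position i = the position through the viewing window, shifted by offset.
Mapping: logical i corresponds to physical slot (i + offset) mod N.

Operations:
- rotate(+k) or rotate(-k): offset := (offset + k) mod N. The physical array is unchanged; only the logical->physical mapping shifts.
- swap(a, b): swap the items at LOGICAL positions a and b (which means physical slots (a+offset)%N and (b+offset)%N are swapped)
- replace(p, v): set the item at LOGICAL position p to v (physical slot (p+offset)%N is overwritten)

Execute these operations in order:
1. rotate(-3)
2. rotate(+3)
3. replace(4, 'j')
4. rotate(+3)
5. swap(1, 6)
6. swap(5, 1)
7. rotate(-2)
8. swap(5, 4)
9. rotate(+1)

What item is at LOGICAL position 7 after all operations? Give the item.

Answer: j

Derivation:
After op 1 (rotate(-3)): offset=6, physical=[A,B,C,D,E,F,G,H,I], logical=[G,H,I,A,B,C,D,E,F]
After op 2 (rotate(+3)): offset=0, physical=[A,B,C,D,E,F,G,H,I], logical=[A,B,C,D,E,F,G,H,I]
After op 3 (replace(4, 'j')): offset=0, physical=[A,B,C,D,j,F,G,H,I], logical=[A,B,C,D,j,F,G,H,I]
After op 4 (rotate(+3)): offset=3, physical=[A,B,C,D,j,F,G,H,I], logical=[D,j,F,G,H,I,A,B,C]
After op 5 (swap(1, 6)): offset=3, physical=[j,B,C,D,A,F,G,H,I], logical=[D,A,F,G,H,I,j,B,C]
After op 6 (swap(5, 1)): offset=3, physical=[j,B,C,D,I,F,G,H,A], logical=[D,I,F,G,H,A,j,B,C]
After op 7 (rotate(-2)): offset=1, physical=[j,B,C,D,I,F,G,H,A], logical=[B,C,D,I,F,G,H,A,j]
After op 8 (swap(5, 4)): offset=1, physical=[j,B,C,D,I,G,F,H,A], logical=[B,C,D,I,G,F,H,A,j]
After op 9 (rotate(+1)): offset=2, physical=[j,B,C,D,I,G,F,H,A], logical=[C,D,I,G,F,H,A,j,B]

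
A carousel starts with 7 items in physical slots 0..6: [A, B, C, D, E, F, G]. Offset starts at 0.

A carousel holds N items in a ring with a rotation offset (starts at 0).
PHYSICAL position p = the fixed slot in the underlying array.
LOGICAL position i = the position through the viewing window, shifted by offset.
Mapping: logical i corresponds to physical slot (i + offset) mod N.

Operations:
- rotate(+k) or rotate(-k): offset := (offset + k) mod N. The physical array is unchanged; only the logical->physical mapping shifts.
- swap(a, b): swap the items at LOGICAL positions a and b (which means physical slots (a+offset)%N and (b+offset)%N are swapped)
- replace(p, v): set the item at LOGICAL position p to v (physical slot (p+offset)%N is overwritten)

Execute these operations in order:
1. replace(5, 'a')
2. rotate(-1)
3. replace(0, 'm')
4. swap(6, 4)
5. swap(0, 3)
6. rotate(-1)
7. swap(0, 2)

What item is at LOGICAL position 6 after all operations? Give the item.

After op 1 (replace(5, 'a')): offset=0, physical=[A,B,C,D,E,a,G], logical=[A,B,C,D,E,a,G]
After op 2 (rotate(-1)): offset=6, physical=[A,B,C,D,E,a,G], logical=[G,A,B,C,D,E,a]
After op 3 (replace(0, 'm')): offset=6, physical=[A,B,C,D,E,a,m], logical=[m,A,B,C,D,E,a]
After op 4 (swap(6, 4)): offset=6, physical=[A,B,C,a,E,D,m], logical=[m,A,B,C,a,E,D]
After op 5 (swap(0, 3)): offset=6, physical=[A,B,m,a,E,D,C], logical=[C,A,B,m,a,E,D]
After op 6 (rotate(-1)): offset=5, physical=[A,B,m,a,E,D,C], logical=[D,C,A,B,m,a,E]
After op 7 (swap(0, 2)): offset=5, physical=[D,B,m,a,E,A,C], logical=[A,C,D,B,m,a,E]

Answer: E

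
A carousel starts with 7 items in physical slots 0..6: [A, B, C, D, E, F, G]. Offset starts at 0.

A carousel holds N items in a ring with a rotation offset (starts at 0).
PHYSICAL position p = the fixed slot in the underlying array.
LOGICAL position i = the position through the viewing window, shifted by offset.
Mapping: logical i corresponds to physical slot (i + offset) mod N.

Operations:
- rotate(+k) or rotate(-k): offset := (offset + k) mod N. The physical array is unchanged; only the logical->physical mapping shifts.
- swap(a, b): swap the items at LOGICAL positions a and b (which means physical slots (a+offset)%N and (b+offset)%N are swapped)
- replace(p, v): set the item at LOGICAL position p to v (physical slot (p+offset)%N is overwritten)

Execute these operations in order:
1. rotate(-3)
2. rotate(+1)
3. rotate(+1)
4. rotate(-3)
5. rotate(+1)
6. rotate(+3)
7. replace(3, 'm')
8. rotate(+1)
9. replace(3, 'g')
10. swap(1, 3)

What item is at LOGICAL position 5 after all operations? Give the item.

Answer: G

Derivation:
After op 1 (rotate(-3)): offset=4, physical=[A,B,C,D,E,F,G], logical=[E,F,G,A,B,C,D]
After op 2 (rotate(+1)): offset=5, physical=[A,B,C,D,E,F,G], logical=[F,G,A,B,C,D,E]
After op 3 (rotate(+1)): offset=6, physical=[A,B,C,D,E,F,G], logical=[G,A,B,C,D,E,F]
After op 4 (rotate(-3)): offset=3, physical=[A,B,C,D,E,F,G], logical=[D,E,F,G,A,B,C]
After op 5 (rotate(+1)): offset=4, physical=[A,B,C,D,E,F,G], logical=[E,F,G,A,B,C,D]
After op 6 (rotate(+3)): offset=0, physical=[A,B,C,D,E,F,G], logical=[A,B,C,D,E,F,G]
After op 7 (replace(3, 'm')): offset=0, physical=[A,B,C,m,E,F,G], logical=[A,B,C,m,E,F,G]
After op 8 (rotate(+1)): offset=1, physical=[A,B,C,m,E,F,G], logical=[B,C,m,E,F,G,A]
After op 9 (replace(3, 'g')): offset=1, physical=[A,B,C,m,g,F,G], logical=[B,C,m,g,F,G,A]
After op 10 (swap(1, 3)): offset=1, physical=[A,B,g,m,C,F,G], logical=[B,g,m,C,F,G,A]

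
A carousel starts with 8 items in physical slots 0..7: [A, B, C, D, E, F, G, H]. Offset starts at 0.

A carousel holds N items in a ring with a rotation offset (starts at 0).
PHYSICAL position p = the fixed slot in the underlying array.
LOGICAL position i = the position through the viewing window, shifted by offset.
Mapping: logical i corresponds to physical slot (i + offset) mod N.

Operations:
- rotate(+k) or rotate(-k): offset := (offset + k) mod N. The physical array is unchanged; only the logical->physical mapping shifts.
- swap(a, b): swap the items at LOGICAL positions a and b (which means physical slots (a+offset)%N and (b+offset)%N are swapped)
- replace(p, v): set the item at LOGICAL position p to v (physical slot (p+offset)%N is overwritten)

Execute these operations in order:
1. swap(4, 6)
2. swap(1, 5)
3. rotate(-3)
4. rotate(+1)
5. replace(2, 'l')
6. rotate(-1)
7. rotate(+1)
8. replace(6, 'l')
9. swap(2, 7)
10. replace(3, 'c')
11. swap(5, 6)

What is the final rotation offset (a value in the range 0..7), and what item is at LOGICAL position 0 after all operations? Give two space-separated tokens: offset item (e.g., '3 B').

After op 1 (swap(4, 6)): offset=0, physical=[A,B,C,D,G,F,E,H], logical=[A,B,C,D,G,F,E,H]
After op 2 (swap(1, 5)): offset=0, physical=[A,F,C,D,G,B,E,H], logical=[A,F,C,D,G,B,E,H]
After op 3 (rotate(-3)): offset=5, physical=[A,F,C,D,G,B,E,H], logical=[B,E,H,A,F,C,D,G]
After op 4 (rotate(+1)): offset=6, physical=[A,F,C,D,G,B,E,H], logical=[E,H,A,F,C,D,G,B]
After op 5 (replace(2, 'l')): offset=6, physical=[l,F,C,D,G,B,E,H], logical=[E,H,l,F,C,D,G,B]
After op 6 (rotate(-1)): offset=5, physical=[l,F,C,D,G,B,E,H], logical=[B,E,H,l,F,C,D,G]
After op 7 (rotate(+1)): offset=6, physical=[l,F,C,D,G,B,E,H], logical=[E,H,l,F,C,D,G,B]
After op 8 (replace(6, 'l')): offset=6, physical=[l,F,C,D,l,B,E,H], logical=[E,H,l,F,C,D,l,B]
After op 9 (swap(2, 7)): offset=6, physical=[B,F,C,D,l,l,E,H], logical=[E,H,B,F,C,D,l,l]
After op 10 (replace(3, 'c')): offset=6, physical=[B,c,C,D,l,l,E,H], logical=[E,H,B,c,C,D,l,l]
After op 11 (swap(5, 6)): offset=6, physical=[B,c,C,l,D,l,E,H], logical=[E,H,B,c,C,l,D,l]

Answer: 6 E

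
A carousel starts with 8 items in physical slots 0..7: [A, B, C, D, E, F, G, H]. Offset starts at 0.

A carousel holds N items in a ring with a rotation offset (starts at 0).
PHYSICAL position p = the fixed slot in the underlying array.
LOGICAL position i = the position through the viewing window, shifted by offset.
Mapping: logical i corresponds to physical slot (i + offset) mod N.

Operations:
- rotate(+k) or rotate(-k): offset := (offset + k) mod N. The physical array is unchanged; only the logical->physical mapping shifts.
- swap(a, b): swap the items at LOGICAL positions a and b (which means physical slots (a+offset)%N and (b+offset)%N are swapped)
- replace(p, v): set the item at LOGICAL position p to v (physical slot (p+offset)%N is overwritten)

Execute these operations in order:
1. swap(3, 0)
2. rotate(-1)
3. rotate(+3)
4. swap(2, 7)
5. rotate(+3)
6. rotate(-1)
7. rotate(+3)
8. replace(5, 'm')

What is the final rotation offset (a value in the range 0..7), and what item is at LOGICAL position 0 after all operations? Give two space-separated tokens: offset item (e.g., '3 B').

Answer: 7 H

Derivation:
After op 1 (swap(3, 0)): offset=0, physical=[D,B,C,A,E,F,G,H], logical=[D,B,C,A,E,F,G,H]
After op 2 (rotate(-1)): offset=7, physical=[D,B,C,A,E,F,G,H], logical=[H,D,B,C,A,E,F,G]
After op 3 (rotate(+3)): offset=2, physical=[D,B,C,A,E,F,G,H], logical=[C,A,E,F,G,H,D,B]
After op 4 (swap(2, 7)): offset=2, physical=[D,E,C,A,B,F,G,H], logical=[C,A,B,F,G,H,D,E]
After op 5 (rotate(+3)): offset=5, physical=[D,E,C,A,B,F,G,H], logical=[F,G,H,D,E,C,A,B]
After op 6 (rotate(-1)): offset=4, physical=[D,E,C,A,B,F,G,H], logical=[B,F,G,H,D,E,C,A]
After op 7 (rotate(+3)): offset=7, physical=[D,E,C,A,B,F,G,H], logical=[H,D,E,C,A,B,F,G]
After op 8 (replace(5, 'm')): offset=7, physical=[D,E,C,A,m,F,G,H], logical=[H,D,E,C,A,m,F,G]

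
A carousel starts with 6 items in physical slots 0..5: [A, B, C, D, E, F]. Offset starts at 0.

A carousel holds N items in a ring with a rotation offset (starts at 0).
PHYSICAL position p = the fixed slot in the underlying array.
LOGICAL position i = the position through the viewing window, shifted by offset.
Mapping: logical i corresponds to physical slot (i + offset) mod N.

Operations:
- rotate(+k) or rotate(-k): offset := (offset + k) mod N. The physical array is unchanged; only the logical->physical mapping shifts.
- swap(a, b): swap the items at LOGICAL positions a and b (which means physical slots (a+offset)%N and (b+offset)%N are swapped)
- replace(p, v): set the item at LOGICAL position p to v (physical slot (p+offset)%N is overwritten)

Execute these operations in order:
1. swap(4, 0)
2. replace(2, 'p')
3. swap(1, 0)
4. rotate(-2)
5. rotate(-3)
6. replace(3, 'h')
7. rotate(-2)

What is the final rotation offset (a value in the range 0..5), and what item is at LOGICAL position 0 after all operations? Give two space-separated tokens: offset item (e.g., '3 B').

After op 1 (swap(4, 0)): offset=0, physical=[E,B,C,D,A,F], logical=[E,B,C,D,A,F]
After op 2 (replace(2, 'p')): offset=0, physical=[E,B,p,D,A,F], logical=[E,B,p,D,A,F]
After op 3 (swap(1, 0)): offset=0, physical=[B,E,p,D,A,F], logical=[B,E,p,D,A,F]
After op 4 (rotate(-2)): offset=4, physical=[B,E,p,D,A,F], logical=[A,F,B,E,p,D]
After op 5 (rotate(-3)): offset=1, physical=[B,E,p,D,A,F], logical=[E,p,D,A,F,B]
After op 6 (replace(3, 'h')): offset=1, physical=[B,E,p,D,h,F], logical=[E,p,D,h,F,B]
After op 7 (rotate(-2)): offset=5, physical=[B,E,p,D,h,F], logical=[F,B,E,p,D,h]

Answer: 5 F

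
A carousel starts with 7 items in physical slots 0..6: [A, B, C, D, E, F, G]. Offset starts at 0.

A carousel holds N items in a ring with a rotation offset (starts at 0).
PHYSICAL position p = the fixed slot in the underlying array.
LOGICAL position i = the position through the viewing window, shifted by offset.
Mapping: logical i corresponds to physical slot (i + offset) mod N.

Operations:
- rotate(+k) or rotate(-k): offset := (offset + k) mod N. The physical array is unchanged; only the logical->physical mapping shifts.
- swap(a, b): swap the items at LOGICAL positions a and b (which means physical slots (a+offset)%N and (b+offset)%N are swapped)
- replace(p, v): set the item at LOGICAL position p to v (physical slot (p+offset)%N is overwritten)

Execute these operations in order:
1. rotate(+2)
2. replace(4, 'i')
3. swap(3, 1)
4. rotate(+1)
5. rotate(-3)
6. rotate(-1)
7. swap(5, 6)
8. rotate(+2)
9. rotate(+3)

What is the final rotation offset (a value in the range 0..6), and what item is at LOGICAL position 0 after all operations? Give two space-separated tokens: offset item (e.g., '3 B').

Answer: 4 D

Derivation:
After op 1 (rotate(+2)): offset=2, physical=[A,B,C,D,E,F,G], logical=[C,D,E,F,G,A,B]
After op 2 (replace(4, 'i')): offset=2, physical=[A,B,C,D,E,F,i], logical=[C,D,E,F,i,A,B]
After op 3 (swap(3, 1)): offset=2, physical=[A,B,C,F,E,D,i], logical=[C,F,E,D,i,A,B]
After op 4 (rotate(+1)): offset=3, physical=[A,B,C,F,E,D,i], logical=[F,E,D,i,A,B,C]
After op 5 (rotate(-3)): offset=0, physical=[A,B,C,F,E,D,i], logical=[A,B,C,F,E,D,i]
After op 6 (rotate(-1)): offset=6, physical=[A,B,C,F,E,D,i], logical=[i,A,B,C,F,E,D]
After op 7 (swap(5, 6)): offset=6, physical=[A,B,C,F,D,E,i], logical=[i,A,B,C,F,D,E]
After op 8 (rotate(+2)): offset=1, physical=[A,B,C,F,D,E,i], logical=[B,C,F,D,E,i,A]
After op 9 (rotate(+3)): offset=4, physical=[A,B,C,F,D,E,i], logical=[D,E,i,A,B,C,F]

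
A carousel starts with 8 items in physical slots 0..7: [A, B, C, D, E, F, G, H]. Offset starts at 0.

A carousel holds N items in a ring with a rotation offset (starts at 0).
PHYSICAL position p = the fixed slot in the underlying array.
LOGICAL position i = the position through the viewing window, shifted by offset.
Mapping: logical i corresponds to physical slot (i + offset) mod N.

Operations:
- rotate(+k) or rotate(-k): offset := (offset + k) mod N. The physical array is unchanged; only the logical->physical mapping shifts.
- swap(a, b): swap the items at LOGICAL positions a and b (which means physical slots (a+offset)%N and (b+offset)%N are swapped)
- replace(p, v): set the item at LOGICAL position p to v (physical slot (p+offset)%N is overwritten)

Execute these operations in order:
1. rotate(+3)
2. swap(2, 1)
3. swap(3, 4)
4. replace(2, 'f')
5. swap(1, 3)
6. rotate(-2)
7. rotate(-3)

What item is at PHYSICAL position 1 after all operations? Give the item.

Answer: B

Derivation:
After op 1 (rotate(+3)): offset=3, physical=[A,B,C,D,E,F,G,H], logical=[D,E,F,G,H,A,B,C]
After op 2 (swap(2, 1)): offset=3, physical=[A,B,C,D,F,E,G,H], logical=[D,F,E,G,H,A,B,C]
After op 3 (swap(3, 4)): offset=3, physical=[A,B,C,D,F,E,H,G], logical=[D,F,E,H,G,A,B,C]
After op 4 (replace(2, 'f')): offset=3, physical=[A,B,C,D,F,f,H,G], logical=[D,F,f,H,G,A,B,C]
After op 5 (swap(1, 3)): offset=3, physical=[A,B,C,D,H,f,F,G], logical=[D,H,f,F,G,A,B,C]
After op 6 (rotate(-2)): offset=1, physical=[A,B,C,D,H,f,F,G], logical=[B,C,D,H,f,F,G,A]
After op 7 (rotate(-3)): offset=6, physical=[A,B,C,D,H,f,F,G], logical=[F,G,A,B,C,D,H,f]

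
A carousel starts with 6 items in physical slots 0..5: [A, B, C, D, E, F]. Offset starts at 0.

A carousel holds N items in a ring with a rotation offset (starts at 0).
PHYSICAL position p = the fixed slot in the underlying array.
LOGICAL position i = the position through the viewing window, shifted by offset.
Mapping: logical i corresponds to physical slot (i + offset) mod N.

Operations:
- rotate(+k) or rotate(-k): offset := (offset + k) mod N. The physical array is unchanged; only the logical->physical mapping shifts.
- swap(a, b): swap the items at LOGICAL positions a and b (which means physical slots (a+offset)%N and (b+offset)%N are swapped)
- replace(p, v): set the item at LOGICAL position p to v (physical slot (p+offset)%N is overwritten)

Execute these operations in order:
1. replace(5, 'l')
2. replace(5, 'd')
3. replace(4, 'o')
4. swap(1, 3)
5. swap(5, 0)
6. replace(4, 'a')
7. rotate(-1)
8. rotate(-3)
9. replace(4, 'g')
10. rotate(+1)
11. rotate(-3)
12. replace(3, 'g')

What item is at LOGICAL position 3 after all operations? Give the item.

Answer: g

Derivation:
After op 1 (replace(5, 'l')): offset=0, physical=[A,B,C,D,E,l], logical=[A,B,C,D,E,l]
After op 2 (replace(5, 'd')): offset=0, physical=[A,B,C,D,E,d], logical=[A,B,C,D,E,d]
After op 3 (replace(4, 'o')): offset=0, physical=[A,B,C,D,o,d], logical=[A,B,C,D,o,d]
After op 4 (swap(1, 3)): offset=0, physical=[A,D,C,B,o,d], logical=[A,D,C,B,o,d]
After op 5 (swap(5, 0)): offset=0, physical=[d,D,C,B,o,A], logical=[d,D,C,B,o,A]
After op 6 (replace(4, 'a')): offset=0, physical=[d,D,C,B,a,A], logical=[d,D,C,B,a,A]
After op 7 (rotate(-1)): offset=5, physical=[d,D,C,B,a,A], logical=[A,d,D,C,B,a]
After op 8 (rotate(-3)): offset=2, physical=[d,D,C,B,a,A], logical=[C,B,a,A,d,D]
After op 9 (replace(4, 'g')): offset=2, physical=[g,D,C,B,a,A], logical=[C,B,a,A,g,D]
After op 10 (rotate(+1)): offset=3, physical=[g,D,C,B,a,A], logical=[B,a,A,g,D,C]
After op 11 (rotate(-3)): offset=0, physical=[g,D,C,B,a,A], logical=[g,D,C,B,a,A]
After op 12 (replace(3, 'g')): offset=0, physical=[g,D,C,g,a,A], logical=[g,D,C,g,a,A]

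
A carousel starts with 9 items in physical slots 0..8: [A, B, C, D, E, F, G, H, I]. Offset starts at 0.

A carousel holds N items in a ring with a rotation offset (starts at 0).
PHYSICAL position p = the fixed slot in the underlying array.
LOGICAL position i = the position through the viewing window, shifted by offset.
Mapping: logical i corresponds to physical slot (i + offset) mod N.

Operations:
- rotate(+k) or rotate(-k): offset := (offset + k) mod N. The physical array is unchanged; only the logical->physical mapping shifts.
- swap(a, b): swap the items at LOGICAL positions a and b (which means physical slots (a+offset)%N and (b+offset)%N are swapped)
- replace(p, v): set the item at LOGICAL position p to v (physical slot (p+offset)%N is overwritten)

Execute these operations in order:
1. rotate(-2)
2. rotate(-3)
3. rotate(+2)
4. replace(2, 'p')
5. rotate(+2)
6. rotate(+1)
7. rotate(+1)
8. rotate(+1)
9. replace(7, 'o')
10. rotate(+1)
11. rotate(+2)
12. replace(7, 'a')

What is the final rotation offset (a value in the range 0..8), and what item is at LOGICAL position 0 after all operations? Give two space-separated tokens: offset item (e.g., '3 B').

Answer: 5 F

Derivation:
After op 1 (rotate(-2)): offset=7, physical=[A,B,C,D,E,F,G,H,I], logical=[H,I,A,B,C,D,E,F,G]
After op 2 (rotate(-3)): offset=4, physical=[A,B,C,D,E,F,G,H,I], logical=[E,F,G,H,I,A,B,C,D]
After op 3 (rotate(+2)): offset=6, physical=[A,B,C,D,E,F,G,H,I], logical=[G,H,I,A,B,C,D,E,F]
After op 4 (replace(2, 'p')): offset=6, physical=[A,B,C,D,E,F,G,H,p], logical=[G,H,p,A,B,C,D,E,F]
After op 5 (rotate(+2)): offset=8, physical=[A,B,C,D,E,F,G,H,p], logical=[p,A,B,C,D,E,F,G,H]
After op 6 (rotate(+1)): offset=0, physical=[A,B,C,D,E,F,G,H,p], logical=[A,B,C,D,E,F,G,H,p]
After op 7 (rotate(+1)): offset=1, physical=[A,B,C,D,E,F,G,H,p], logical=[B,C,D,E,F,G,H,p,A]
After op 8 (rotate(+1)): offset=2, physical=[A,B,C,D,E,F,G,H,p], logical=[C,D,E,F,G,H,p,A,B]
After op 9 (replace(7, 'o')): offset=2, physical=[o,B,C,D,E,F,G,H,p], logical=[C,D,E,F,G,H,p,o,B]
After op 10 (rotate(+1)): offset=3, physical=[o,B,C,D,E,F,G,H,p], logical=[D,E,F,G,H,p,o,B,C]
After op 11 (rotate(+2)): offset=5, physical=[o,B,C,D,E,F,G,H,p], logical=[F,G,H,p,o,B,C,D,E]
After op 12 (replace(7, 'a')): offset=5, physical=[o,B,C,a,E,F,G,H,p], logical=[F,G,H,p,o,B,C,a,E]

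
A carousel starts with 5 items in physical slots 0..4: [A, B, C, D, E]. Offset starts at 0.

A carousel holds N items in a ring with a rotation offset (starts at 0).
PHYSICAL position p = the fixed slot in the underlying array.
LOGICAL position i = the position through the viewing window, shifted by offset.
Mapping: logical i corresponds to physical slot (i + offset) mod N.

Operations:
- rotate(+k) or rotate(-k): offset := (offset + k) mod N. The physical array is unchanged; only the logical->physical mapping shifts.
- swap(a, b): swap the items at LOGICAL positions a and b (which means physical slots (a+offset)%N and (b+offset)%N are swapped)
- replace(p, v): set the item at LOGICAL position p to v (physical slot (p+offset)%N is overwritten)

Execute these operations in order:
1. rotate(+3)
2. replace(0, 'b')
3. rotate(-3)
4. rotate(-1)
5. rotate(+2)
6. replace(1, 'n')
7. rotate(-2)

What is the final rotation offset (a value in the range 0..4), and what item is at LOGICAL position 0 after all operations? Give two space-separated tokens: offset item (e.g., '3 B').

After op 1 (rotate(+3)): offset=3, physical=[A,B,C,D,E], logical=[D,E,A,B,C]
After op 2 (replace(0, 'b')): offset=3, physical=[A,B,C,b,E], logical=[b,E,A,B,C]
After op 3 (rotate(-3)): offset=0, physical=[A,B,C,b,E], logical=[A,B,C,b,E]
After op 4 (rotate(-1)): offset=4, physical=[A,B,C,b,E], logical=[E,A,B,C,b]
After op 5 (rotate(+2)): offset=1, physical=[A,B,C,b,E], logical=[B,C,b,E,A]
After op 6 (replace(1, 'n')): offset=1, physical=[A,B,n,b,E], logical=[B,n,b,E,A]
After op 7 (rotate(-2)): offset=4, physical=[A,B,n,b,E], logical=[E,A,B,n,b]

Answer: 4 E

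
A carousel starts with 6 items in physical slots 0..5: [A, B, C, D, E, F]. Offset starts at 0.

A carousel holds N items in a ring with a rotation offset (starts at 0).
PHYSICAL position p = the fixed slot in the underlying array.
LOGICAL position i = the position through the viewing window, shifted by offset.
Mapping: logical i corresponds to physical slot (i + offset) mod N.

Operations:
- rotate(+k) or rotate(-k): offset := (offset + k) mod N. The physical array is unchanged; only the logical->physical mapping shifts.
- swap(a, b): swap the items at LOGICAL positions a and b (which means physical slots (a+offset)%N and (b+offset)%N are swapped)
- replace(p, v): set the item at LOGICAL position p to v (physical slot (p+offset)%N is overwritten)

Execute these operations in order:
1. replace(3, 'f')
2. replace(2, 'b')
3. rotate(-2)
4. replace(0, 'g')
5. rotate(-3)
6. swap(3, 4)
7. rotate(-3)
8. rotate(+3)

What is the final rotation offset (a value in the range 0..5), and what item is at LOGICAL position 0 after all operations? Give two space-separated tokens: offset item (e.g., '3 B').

Answer: 1 B

Derivation:
After op 1 (replace(3, 'f')): offset=0, physical=[A,B,C,f,E,F], logical=[A,B,C,f,E,F]
After op 2 (replace(2, 'b')): offset=0, physical=[A,B,b,f,E,F], logical=[A,B,b,f,E,F]
After op 3 (rotate(-2)): offset=4, physical=[A,B,b,f,E,F], logical=[E,F,A,B,b,f]
After op 4 (replace(0, 'g')): offset=4, physical=[A,B,b,f,g,F], logical=[g,F,A,B,b,f]
After op 5 (rotate(-3)): offset=1, physical=[A,B,b,f,g,F], logical=[B,b,f,g,F,A]
After op 6 (swap(3, 4)): offset=1, physical=[A,B,b,f,F,g], logical=[B,b,f,F,g,A]
After op 7 (rotate(-3)): offset=4, physical=[A,B,b,f,F,g], logical=[F,g,A,B,b,f]
After op 8 (rotate(+3)): offset=1, physical=[A,B,b,f,F,g], logical=[B,b,f,F,g,A]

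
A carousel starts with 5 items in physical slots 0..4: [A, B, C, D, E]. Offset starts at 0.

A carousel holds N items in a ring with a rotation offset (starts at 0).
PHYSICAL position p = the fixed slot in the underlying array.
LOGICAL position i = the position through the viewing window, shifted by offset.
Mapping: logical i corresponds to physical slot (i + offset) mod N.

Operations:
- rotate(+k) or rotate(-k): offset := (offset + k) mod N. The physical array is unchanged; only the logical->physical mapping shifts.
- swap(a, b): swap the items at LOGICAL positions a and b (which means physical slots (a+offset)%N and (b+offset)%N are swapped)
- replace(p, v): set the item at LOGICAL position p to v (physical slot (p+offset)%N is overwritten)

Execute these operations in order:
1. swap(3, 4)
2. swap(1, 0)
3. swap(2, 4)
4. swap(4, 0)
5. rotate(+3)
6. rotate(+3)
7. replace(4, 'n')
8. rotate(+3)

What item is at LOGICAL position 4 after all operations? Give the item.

After op 1 (swap(3, 4)): offset=0, physical=[A,B,C,E,D], logical=[A,B,C,E,D]
After op 2 (swap(1, 0)): offset=0, physical=[B,A,C,E,D], logical=[B,A,C,E,D]
After op 3 (swap(2, 4)): offset=0, physical=[B,A,D,E,C], logical=[B,A,D,E,C]
After op 4 (swap(4, 0)): offset=0, physical=[C,A,D,E,B], logical=[C,A,D,E,B]
After op 5 (rotate(+3)): offset=3, physical=[C,A,D,E,B], logical=[E,B,C,A,D]
After op 6 (rotate(+3)): offset=1, physical=[C,A,D,E,B], logical=[A,D,E,B,C]
After op 7 (replace(4, 'n')): offset=1, physical=[n,A,D,E,B], logical=[A,D,E,B,n]
After op 8 (rotate(+3)): offset=4, physical=[n,A,D,E,B], logical=[B,n,A,D,E]

Answer: E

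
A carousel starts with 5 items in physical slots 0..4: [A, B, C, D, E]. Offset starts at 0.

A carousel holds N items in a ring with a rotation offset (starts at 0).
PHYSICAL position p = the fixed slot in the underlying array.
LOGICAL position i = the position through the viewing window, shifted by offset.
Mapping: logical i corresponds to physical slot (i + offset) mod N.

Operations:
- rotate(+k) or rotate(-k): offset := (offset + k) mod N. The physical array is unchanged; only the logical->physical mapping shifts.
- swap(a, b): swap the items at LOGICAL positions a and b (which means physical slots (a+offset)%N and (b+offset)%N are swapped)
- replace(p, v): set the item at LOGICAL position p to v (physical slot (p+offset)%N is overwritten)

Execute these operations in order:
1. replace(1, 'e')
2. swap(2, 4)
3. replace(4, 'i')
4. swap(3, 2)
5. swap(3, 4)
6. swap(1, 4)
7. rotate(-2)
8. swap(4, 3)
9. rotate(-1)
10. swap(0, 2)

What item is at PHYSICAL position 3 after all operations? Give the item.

Answer: i

Derivation:
After op 1 (replace(1, 'e')): offset=0, physical=[A,e,C,D,E], logical=[A,e,C,D,E]
After op 2 (swap(2, 4)): offset=0, physical=[A,e,E,D,C], logical=[A,e,E,D,C]
After op 3 (replace(4, 'i')): offset=0, physical=[A,e,E,D,i], logical=[A,e,E,D,i]
After op 4 (swap(3, 2)): offset=0, physical=[A,e,D,E,i], logical=[A,e,D,E,i]
After op 5 (swap(3, 4)): offset=0, physical=[A,e,D,i,E], logical=[A,e,D,i,E]
After op 6 (swap(1, 4)): offset=0, physical=[A,E,D,i,e], logical=[A,E,D,i,e]
After op 7 (rotate(-2)): offset=3, physical=[A,E,D,i,e], logical=[i,e,A,E,D]
After op 8 (swap(4, 3)): offset=3, physical=[A,D,E,i,e], logical=[i,e,A,D,E]
After op 9 (rotate(-1)): offset=2, physical=[A,D,E,i,e], logical=[E,i,e,A,D]
After op 10 (swap(0, 2)): offset=2, physical=[A,D,e,i,E], logical=[e,i,E,A,D]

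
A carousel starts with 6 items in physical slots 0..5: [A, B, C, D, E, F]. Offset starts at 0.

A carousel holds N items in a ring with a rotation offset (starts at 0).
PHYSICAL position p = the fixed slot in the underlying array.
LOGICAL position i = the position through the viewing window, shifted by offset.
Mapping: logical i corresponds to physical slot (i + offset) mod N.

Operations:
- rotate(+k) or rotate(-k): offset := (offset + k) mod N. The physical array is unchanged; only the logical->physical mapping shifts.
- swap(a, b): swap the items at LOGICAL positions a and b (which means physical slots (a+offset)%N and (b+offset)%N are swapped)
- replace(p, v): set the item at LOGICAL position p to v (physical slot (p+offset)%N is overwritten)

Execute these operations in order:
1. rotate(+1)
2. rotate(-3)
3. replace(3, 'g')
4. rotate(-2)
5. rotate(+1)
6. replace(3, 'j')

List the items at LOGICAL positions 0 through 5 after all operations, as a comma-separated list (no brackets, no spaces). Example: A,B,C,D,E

After op 1 (rotate(+1)): offset=1, physical=[A,B,C,D,E,F], logical=[B,C,D,E,F,A]
After op 2 (rotate(-3)): offset=4, physical=[A,B,C,D,E,F], logical=[E,F,A,B,C,D]
After op 3 (replace(3, 'g')): offset=4, physical=[A,g,C,D,E,F], logical=[E,F,A,g,C,D]
After op 4 (rotate(-2)): offset=2, physical=[A,g,C,D,E,F], logical=[C,D,E,F,A,g]
After op 5 (rotate(+1)): offset=3, physical=[A,g,C,D,E,F], logical=[D,E,F,A,g,C]
After op 6 (replace(3, 'j')): offset=3, physical=[j,g,C,D,E,F], logical=[D,E,F,j,g,C]

Answer: D,E,F,j,g,C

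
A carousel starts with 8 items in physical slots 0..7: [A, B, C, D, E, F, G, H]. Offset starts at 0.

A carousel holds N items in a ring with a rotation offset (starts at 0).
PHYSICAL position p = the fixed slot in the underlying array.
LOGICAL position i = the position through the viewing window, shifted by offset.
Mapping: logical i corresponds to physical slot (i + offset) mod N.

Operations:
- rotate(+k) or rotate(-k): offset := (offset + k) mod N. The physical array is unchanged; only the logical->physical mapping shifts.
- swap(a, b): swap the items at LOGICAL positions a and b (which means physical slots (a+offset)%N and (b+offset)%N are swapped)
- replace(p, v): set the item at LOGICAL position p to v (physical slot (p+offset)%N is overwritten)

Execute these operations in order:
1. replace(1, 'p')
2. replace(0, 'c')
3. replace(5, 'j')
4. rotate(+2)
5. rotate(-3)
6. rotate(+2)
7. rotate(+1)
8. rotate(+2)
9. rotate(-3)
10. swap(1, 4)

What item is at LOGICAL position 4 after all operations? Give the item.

Answer: C

Derivation:
After op 1 (replace(1, 'p')): offset=0, physical=[A,p,C,D,E,F,G,H], logical=[A,p,C,D,E,F,G,H]
After op 2 (replace(0, 'c')): offset=0, physical=[c,p,C,D,E,F,G,H], logical=[c,p,C,D,E,F,G,H]
After op 3 (replace(5, 'j')): offset=0, physical=[c,p,C,D,E,j,G,H], logical=[c,p,C,D,E,j,G,H]
After op 4 (rotate(+2)): offset=2, physical=[c,p,C,D,E,j,G,H], logical=[C,D,E,j,G,H,c,p]
After op 5 (rotate(-3)): offset=7, physical=[c,p,C,D,E,j,G,H], logical=[H,c,p,C,D,E,j,G]
After op 6 (rotate(+2)): offset=1, physical=[c,p,C,D,E,j,G,H], logical=[p,C,D,E,j,G,H,c]
After op 7 (rotate(+1)): offset=2, physical=[c,p,C,D,E,j,G,H], logical=[C,D,E,j,G,H,c,p]
After op 8 (rotate(+2)): offset=4, physical=[c,p,C,D,E,j,G,H], logical=[E,j,G,H,c,p,C,D]
After op 9 (rotate(-3)): offset=1, physical=[c,p,C,D,E,j,G,H], logical=[p,C,D,E,j,G,H,c]
After op 10 (swap(1, 4)): offset=1, physical=[c,p,j,D,E,C,G,H], logical=[p,j,D,E,C,G,H,c]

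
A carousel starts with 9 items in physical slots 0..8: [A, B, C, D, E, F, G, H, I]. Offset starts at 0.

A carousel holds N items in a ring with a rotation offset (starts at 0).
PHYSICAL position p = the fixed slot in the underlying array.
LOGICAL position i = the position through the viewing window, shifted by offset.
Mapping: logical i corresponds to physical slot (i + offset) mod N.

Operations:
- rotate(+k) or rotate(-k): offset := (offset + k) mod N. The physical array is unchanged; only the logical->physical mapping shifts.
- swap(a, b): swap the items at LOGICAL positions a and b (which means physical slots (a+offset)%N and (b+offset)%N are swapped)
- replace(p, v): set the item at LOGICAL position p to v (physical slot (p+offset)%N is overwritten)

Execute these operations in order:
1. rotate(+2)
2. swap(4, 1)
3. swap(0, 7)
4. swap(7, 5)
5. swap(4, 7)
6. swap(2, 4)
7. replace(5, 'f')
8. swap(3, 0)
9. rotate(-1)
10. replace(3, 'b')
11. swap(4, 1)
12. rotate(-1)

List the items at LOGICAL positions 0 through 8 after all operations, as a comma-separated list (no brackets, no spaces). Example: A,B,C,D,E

Answer: D,B,A,G,b,F,E,f,I

Derivation:
After op 1 (rotate(+2)): offset=2, physical=[A,B,C,D,E,F,G,H,I], logical=[C,D,E,F,G,H,I,A,B]
After op 2 (swap(4, 1)): offset=2, physical=[A,B,C,G,E,F,D,H,I], logical=[C,G,E,F,D,H,I,A,B]
After op 3 (swap(0, 7)): offset=2, physical=[C,B,A,G,E,F,D,H,I], logical=[A,G,E,F,D,H,I,C,B]
After op 4 (swap(7, 5)): offset=2, physical=[H,B,A,G,E,F,D,C,I], logical=[A,G,E,F,D,C,I,H,B]
After op 5 (swap(4, 7)): offset=2, physical=[D,B,A,G,E,F,H,C,I], logical=[A,G,E,F,H,C,I,D,B]
After op 6 (swap(2, 4)): offset=2, physical=[D,B,A,G,H,F,E,C,I], logical=[A,G,H,F,E,C,I,D,B]
After op 7 (replace(5, 'f')): offset=2, physical=[D,B,A,G,H,F,E,f,I], logical=[A,G,H,F,E,f,I,D,B]
After op 8 (swap(3, 0)): offset=2, physical=[D,B,F,G,H,A,E,f,I], logical=[F,G,H,A,E,f,I,D,B]
After op 9 (rotate(-1)): offset=1, physical=[D,B,F,G,H,A,E,f,I], logical=[B,F,G,H,A,E,f,I,D]
After op 10 (replace(3, 'b')): offset=1, physical=[D,B,F,G,b,A,E,f,I], logical=[B,F,G,b,A,E,f,I,D]
After op 11 (swap(4, 1)): offset=1, physical=[D,B,A,G,b,F,E,f,I], logical=[B,A,G,b,F,E,f,I,D]
After op 12 (rotate(-1)): offset=0, physical=[D,B,A,G,b,F,E,f,I], logical=[D,B,A,G,b,F,E,f,I]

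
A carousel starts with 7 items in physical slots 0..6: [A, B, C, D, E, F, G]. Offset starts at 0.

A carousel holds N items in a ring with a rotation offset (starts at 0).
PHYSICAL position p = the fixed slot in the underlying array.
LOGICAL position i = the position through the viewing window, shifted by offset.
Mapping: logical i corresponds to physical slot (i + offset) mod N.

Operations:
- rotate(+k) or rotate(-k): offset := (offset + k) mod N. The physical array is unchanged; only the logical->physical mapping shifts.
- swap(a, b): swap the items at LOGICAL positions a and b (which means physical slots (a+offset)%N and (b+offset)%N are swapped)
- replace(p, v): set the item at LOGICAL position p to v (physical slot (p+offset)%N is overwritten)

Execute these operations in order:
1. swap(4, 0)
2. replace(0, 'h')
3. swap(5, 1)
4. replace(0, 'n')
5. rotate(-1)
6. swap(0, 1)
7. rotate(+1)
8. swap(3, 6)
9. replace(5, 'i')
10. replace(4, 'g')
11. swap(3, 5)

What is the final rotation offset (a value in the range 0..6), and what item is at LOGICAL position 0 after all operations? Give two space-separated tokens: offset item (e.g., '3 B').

After op 1 (swap(4, 0)): offset=0, physical=[E,B,C,D,A,F,G], logical=[E,B,C,D,A,F,G]
After op 2 (replace(0, 'h')): offset=0, physical=[h,B,C,D,A,F,G], logical=[h,B,C,D,A,F,G]
After op 3 (swap(5, 1)): offset=0, physical=[h,F,C,D,A,B,G], logical=[h,F,C,D,A,B,G]
After op 4 (replace(0, 'n')): offset=0, physical=[n,F,C,D,A,B,G], logical=[n,F,C,D,A,B,G]
After op 5 (rotate(-1)): offset=6, physical=[n,F,C,D,A,B,G], logical=[G,n,F,C,D,A,B]
After op 6 (swap(0, 1)): offset=6, physical=[G,F,C,D,A,B,n], logical=[n,G,F,C,D,A,B]
After op 7 (rotate(+1)): offset=0, physical=[G,F,C,D,A,B,n], logical=[G,F,C,D,A,B,n]
After op 8 (swap(3, 6)): offset=0, physical=[G,F,C,n,A,B,D], logical=[G,F,C,n,A,B,D]
After op 9 (replace(5, 'i')): offset=0, physical=[G,F,C,n,A,i,D], logical=[G,F,C,n,A,i,D]
After op 10 (replace(4, 'g')): offset=0, physical=[G,F,C,n,g,i,D], logical=[G,F,C,n,g,i,D]
After op 11 (swap(3, 5)): offset=0, physical=[G,F,C,i,g,n,D], logical=[G,F,C,i,g,n,D]

Answer: 0 G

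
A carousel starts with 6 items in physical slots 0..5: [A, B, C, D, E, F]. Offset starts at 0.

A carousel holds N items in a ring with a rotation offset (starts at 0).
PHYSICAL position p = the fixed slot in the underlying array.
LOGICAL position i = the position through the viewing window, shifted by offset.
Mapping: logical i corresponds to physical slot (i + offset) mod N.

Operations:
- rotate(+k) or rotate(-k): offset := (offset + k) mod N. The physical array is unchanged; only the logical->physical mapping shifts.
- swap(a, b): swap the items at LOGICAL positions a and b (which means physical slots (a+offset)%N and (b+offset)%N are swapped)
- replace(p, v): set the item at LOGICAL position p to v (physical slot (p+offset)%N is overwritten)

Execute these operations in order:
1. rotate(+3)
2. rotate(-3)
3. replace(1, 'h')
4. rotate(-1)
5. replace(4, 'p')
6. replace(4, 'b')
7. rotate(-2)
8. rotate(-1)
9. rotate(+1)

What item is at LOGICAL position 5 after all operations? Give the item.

Answer: C

Derivation:
After op 1 (rotate(+3)): offset=3, physical=[A,B,C,D,E,F], logical=[D,E,F,A,B,C]
After op 2 (rotate(-3)): offset=0, physical=[A,B,C,D,E,F], logical=[A,B,C,D,E,F]
After op 3 (replace(1, 'h')): offset=0, physical=[A,h,C,D,E,F], logical=[A,h,C,D,E,F]
After op 4 (rotate(-1)): offset=5, physical=[A,h,C,D,E,F], logical=[F,A,h,C,D,E]
After op 5 (replace(4, 'p')): offset=5, physical=[A,h,C,p,E,F], logical=[F,A,h,C,p,E]
After op 6 (replace(4, 'b')): offset=5, physical=[A,h,C,b,E,F], logical=[F,A,h,C,b,E]
After op 7 (rotate(-2)): offset=3, physical=[A,h,C,b,E,F], logical=[b,E,F,A,h,C]
After op 8 (rotate(-1)): offset=2, physical=[A,h,C,b,E,F], logical=[C,b,E,F,A,h]
After op 9 (rotate(+1)): offset=3, physical=[A,h,C,b,E,F], logical=[b,E,F,A,h,C]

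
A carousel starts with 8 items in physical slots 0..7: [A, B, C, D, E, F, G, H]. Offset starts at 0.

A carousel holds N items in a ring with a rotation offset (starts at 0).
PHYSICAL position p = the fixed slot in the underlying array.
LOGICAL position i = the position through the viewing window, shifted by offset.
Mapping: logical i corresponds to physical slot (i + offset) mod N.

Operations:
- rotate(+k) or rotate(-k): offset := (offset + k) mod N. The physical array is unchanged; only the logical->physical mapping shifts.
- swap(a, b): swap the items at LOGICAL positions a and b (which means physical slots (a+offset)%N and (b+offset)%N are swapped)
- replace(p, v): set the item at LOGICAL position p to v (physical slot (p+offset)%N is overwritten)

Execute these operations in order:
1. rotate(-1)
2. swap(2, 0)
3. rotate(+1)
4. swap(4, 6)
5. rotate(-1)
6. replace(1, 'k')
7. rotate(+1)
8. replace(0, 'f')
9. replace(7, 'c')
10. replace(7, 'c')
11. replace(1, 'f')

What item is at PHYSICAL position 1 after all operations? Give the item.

Answer: f

Derivation:
After op 1 (rotate(-1)): offset=7, physical=[A,B,C,D,E,F,G,H], logical=[H,A,B,C,D,E,F,G]
After op 2 (swap(2, 0)): offset=7, physical=[A,H,C,D,E,F,G,B], logical=[B,A,H,C,D,E,F,G]
After op 3 (rotate(+1)): offset=0, physical=[A,H,C,D,E,F,G,B], logical=[A,H,C,D,E,F,G,B]
After op 4 (swap(4, 6)): offset=0, physical=[A,H,C,D,G,F,E,B], logical=[A,H,C,D,G,F,E,B]
After op 5 (rotate(-1)): offset=7, physical=[A,H,C,D,G,F,E,B], logical=[B,A,H,C,D,G,F,E]
After op 6 (replace(1, 'k')): offset=7, physical=[k,H,C,D,G,F,E,B], logical=[B,k,H,C,D,G,F,E]
After op 7 (rotate(+1)): offset=0, physical=[k,H,C,D,G,F,E,B], logical=[k,H,C,D,G,F,E,B]
After op 8 (replace(0, 'f')): offset=0, physical=[f,H,C,D,G,F,E,B], logical=[f,H,C,D,G,F,E,B]
After op 9 (replace(7, 'c')): offset=0, physical=[f,H,C,D,G,F,E,c], logical=[f,H,C,D,G,F,E,c]
After op 10 (replace(7, 'c')): offset=0, physical=[f,H,C,D,G,F,E,c], logical=[f,H,C,D,G,F,E,c]
After op 11 (replace(1, 'f')): offset=0, physical=[f,f,C,D,G,F,E,c], logical=[f,f,C,D,G,F,E,c]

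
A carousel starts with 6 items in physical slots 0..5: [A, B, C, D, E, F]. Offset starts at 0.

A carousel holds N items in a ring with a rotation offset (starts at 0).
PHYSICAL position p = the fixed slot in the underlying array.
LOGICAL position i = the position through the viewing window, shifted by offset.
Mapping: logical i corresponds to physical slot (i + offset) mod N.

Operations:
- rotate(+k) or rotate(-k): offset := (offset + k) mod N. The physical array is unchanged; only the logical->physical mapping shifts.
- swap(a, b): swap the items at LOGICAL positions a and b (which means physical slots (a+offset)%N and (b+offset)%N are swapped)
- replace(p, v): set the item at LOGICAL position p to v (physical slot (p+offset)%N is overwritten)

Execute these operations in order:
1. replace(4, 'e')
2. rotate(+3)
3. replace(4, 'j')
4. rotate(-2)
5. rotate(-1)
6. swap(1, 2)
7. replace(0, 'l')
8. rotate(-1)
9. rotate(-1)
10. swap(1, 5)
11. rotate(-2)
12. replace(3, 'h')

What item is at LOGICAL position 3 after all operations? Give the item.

After op 1 (replace(4, 'e')): offset=0, physical=[A,B,C,D,e,F], logical=[A,B,C,D,e,F]
After op 2 (rotate(+3)): offset=3, physical=[A,B,C,D,e,F], logical=[D,e,F,A,B,C]
After op 3 (replace(4, 'j')): offset=3, physical=[A,j,C,D,e,F], logical=[D,e,F,A,j,C]
After op 4 (rotate(-2)): offset=1, physical=[A,j,C,D,e,F], logical=[j,C,D,e,F,A]
After op 5 (rotate(-1)): offset=0, physical=[A,j,C,D,e,F], logical=[A,j,C,D,e,F]
After op 6 (swap(1, 2)): offset=0, physical=[A,C,j,D,e,F], logical=[A,C,j,D,e,F]
After op 7 (replace(0, 'l')): offset=0, physical=[l,C,j,D,e,F], logical=[l,C,j,D,e,F]
After op 8 (rotate(-1)): offset=5, physical=[l,C,j,D,e,F], logical=[F,l,C,j,D,e]
After op 9 (rotate(-1)): offset=4, physical=[l,C,j,D,e,F], logical=[e,F,l,C,j,D]
After op 10 (swap(1, 5)): offset=4, physical=[l,C,j,F,e,D], logical=[e,D,l,C,j,F]
After op 11 (rotate(-2)): offset=2, physical=[l,C,j,F,e,D], logical=[j,F,e,D,l,C]
After op 12 (replace(3, 'h')): offset=2, physical=[l,C,j,F,e,h], logical=[j,F,e,h,l,C]

Answer: h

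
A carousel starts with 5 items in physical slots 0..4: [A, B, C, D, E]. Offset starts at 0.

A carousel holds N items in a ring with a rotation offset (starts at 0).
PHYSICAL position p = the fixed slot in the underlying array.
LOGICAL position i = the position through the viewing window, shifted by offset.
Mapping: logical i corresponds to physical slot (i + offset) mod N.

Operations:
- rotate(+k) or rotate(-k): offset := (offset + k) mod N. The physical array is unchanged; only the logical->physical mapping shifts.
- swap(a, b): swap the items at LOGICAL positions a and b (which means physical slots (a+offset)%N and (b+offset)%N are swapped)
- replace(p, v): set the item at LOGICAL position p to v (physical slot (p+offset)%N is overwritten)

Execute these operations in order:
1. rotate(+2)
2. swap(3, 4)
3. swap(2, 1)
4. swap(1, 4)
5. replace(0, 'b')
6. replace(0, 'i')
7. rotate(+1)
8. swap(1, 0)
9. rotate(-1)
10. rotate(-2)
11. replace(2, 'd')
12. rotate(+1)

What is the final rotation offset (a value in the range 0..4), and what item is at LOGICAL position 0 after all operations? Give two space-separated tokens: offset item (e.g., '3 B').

After op 1 (rotate(+2)): offset=2, physical=[A,B,C,D,E], logical=[C,D,E,A,B]
After op 2 (swap(3, 4)): offset=2, physical=[B,A,C,D,E], logical=[C,D,E,B,A]
After op 3 (swap(2, 1)): offset=2, physical=[B,A,C,E,D], logical=[C,E,D,B,A]
After op 4 (swap(1, 4)): offset=2, physical=[B,E,C,A,D], logical=[C,A,D,B,E]
After op 5 (replace(0, 'b')): offset=2, physical=[B,E,b,A,D], logical=[b,A,D,B,E]
After op 6 (replace(0, 'i')): offset=2, physical=[B,E,i,A,D], logical=[i,A,D,B,E]
After op 7 (rotate(+1)): offset=3, physical=[B,E,i,A,D], logical=[A,D,B,E,i]
After op 8 (swap(1, 0)): offset=3, physical=[B,E,i,D,A], logical=[D,A,B,E,i]
After op 9 (rotate(-1)): offset=2, physical=[B,E,i,D,A], logical=[i,D,A,B,E]
After op 10 (rotate(-2)): offset=0, physical=[B,E,i,D,A], logical=[B,E,i,D,A]
After op 11 (replace(2, 'd')): offset=0, physical=[B,E,d,D,A], logical=[B,E,d,D,A]
After op 12 (rotate(+1)): offset=1, physical=[B,E,d,D,A], logical=[E,d,D,A,B]

Answer: 1 E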